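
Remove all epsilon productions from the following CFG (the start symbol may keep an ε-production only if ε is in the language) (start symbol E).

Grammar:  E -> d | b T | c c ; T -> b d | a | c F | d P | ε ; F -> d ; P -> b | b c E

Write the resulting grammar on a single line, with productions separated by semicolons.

E -> d | b T | b | c c; T -> b d | a | c F | d P; F -> d; P -> b | b c E

The nullable symbols are {T}.
ε ∉ L(G), so no ε-production is kept.
Expand every rule over subsets of its nullable positions: E → b T gives b T | b.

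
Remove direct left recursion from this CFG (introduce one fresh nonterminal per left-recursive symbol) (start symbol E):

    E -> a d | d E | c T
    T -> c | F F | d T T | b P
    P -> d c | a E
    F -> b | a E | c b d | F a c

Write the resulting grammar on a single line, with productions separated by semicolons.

F is directly left-recursive.
For F: α = {a c}, β = {b, a E, c b d}. Rewrite as F → β F' and F' → α F' | ε.

E -> a d | d E | c T; T -> c | F F | d T T | b P; P -> d c | a E; F -> b F' | a E F' | c b d F'; F' -> a c F' | eps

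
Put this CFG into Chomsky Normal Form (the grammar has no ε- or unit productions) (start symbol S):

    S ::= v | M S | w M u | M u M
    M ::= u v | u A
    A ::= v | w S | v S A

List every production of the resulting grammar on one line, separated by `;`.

S ::= v | M S | X1 Y1 | M Y2; M ::= X2 X3 | X2 A; A ::= v | X1 S | X3 Y3; X1 ::= w; X2 ::= u; X3 ::= v; Y1 ::= M X2; Y2 ::= X2 M; Y3 ::= S A

Introduce a nonterminal for each terminal appearing in a rule of length ≥ 2: X1 → w, X2 → u, X3 → v.
Binarize each right-hand side of length ≥ 3 by chaining fresh nonterminals (Y1, Y2, …): affected rules were S → X1 M X2; S → M X2 M; A → X3 S A.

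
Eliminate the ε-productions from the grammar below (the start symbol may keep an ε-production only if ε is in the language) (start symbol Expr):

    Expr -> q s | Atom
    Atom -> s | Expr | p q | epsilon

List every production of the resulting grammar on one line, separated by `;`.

The nullable symbols are {Atom, Expr}.
ε ∈ L(G) since Expr is nullable, so keep Expr → ε.

Expr -> q s | Atom | ε; Atom -> s | Expr | p q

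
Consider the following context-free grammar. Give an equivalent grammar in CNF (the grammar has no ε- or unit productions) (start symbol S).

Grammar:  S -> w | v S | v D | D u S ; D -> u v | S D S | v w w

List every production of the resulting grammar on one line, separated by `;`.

Introduce a nonterminal for each terminal appearing in a rule of length ≥ 2: X1 → v, X2 → u, X3 → w.
Binarize each right-hand side of length ≥ 3 by chaining fresh nonterminals (Y1, Y2, …): affected rules were S → D X2 S; D → S D S; D → X1 X3 X3.

S -> w | X1 S | X1 D | D Y1; D -> X2 X1 | S Y2 | X1 Y3; X1 -> v; X2 -> u; X3 -> w; Y1 -> X2 S; Y2 -> D S; Y3 -> X3 X3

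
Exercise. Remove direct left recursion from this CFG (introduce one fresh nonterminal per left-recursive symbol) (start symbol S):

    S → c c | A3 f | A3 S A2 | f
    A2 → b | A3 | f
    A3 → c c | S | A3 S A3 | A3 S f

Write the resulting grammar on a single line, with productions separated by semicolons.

S → c c | A3 f | A3 S A2 | f; A2 → b | A3 | f; A3 → c c A3' | S A3'; A3' → S A3 A3' | S f A3' | ε

Left recursion appears on A3.
For A3: α = {S A3, S f}, β = {c c, S}. Rewrite as A3 → β A3' and A3' → α A3' | ε.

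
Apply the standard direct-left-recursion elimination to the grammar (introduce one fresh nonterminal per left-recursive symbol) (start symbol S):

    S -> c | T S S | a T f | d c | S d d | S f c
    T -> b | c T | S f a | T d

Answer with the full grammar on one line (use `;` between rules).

Left recursion appears on S, T.
For S: α = {d d, f c}, β = {c, T S S, a T f, d c}. Rewrite as S → β S' and S' → α S' | ε.
For T: α = {d}, β = {b, c T, S f a}. Rewrite as T → β T' and T' → α T' | ε.

S -> c S' | T S S S' | a T f S' | d c S'; T -> b T' | c T T' | S f a T'; S' -> d d S' | f c S' | ε; T' -> d T' | ε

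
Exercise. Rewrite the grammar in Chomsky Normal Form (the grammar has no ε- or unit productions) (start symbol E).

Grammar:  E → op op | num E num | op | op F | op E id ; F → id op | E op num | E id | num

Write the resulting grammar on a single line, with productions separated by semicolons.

E → X1 X1 | X2 Y1 | op | X1 F | X1 Y2; F → X3 X1 | E Y3 | E X3 | num; X1 → op; X2 → num; X3 → id; Y1 → E X2; Y2 → E X3; Y3 → X1 X2

Introduce a nonterminal for each terminal appearing in a rule of length ≥ 2: X1 → op, X2 → num, X3 → id.
Binarize each right-hand side of length ≥ 3 by chaining fresh nonterminals (Y1, Y2, …): affected rules were E → X2 E X2; E → X1 E X3; F → E X1 X2.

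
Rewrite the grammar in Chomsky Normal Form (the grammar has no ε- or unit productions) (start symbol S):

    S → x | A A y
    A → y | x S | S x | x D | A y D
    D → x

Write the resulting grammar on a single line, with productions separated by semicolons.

S → x | A Y1; A → y | X2 S | S X2 | X2 D | A Y2; D → x; X1 → y; X2 → x; Y1 → A X1; Y2 → X1 D

Introduce a nonterminal for each terminal appearing in a rule of length ≥ 2: X1 → y, X2 → x.
Binarize each right-hand side of length ≥ 3 by chaining fresh nonterminals (Y1, Y2, …): affected rules were S → A A X1; A → A X1 D.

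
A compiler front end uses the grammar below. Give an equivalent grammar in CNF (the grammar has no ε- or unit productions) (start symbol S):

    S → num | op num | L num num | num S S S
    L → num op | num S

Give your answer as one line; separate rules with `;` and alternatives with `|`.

Introduce a nonterminal for each terminal appearing in a rule of length ≥ 2: X1 → op, X2 → num.
Binarize each right-hand side of length ≥ 3 by chaining fresh nonterminals (Y1, Y2, …): affected rules were S → L X2 X2; S → X2 S S S.

S → num | X1 X2 | L Y1 | X2 Y2; L → X2 X1 | X2 S; X1 → op; X2 → num; Y1 → X2 X2; Y2 → S Y3; Y3 → S S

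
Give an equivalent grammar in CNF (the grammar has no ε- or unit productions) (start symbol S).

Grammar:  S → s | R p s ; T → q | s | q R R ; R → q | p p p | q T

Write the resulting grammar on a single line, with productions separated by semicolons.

S → s | R Y1; T → q | s | X3 Y2; R → q | X1 Y3 | X3 T; X1 → p; X2 → s; X3 → q; Y1 → X1 X2; Y2 → R R; Y3 → X1 X1

Introduce a nonterminal for each terminal appearing in a rule of length ≥ 2: X1 → p, X2 → s, X3 → q.
Binarize each right-hand side of length ≥ 3 by chaining fresh nonterminals (Y1, Y2, …): affected rules were S → R X1 X2; T → X3 R R; R → X1 X1 X1.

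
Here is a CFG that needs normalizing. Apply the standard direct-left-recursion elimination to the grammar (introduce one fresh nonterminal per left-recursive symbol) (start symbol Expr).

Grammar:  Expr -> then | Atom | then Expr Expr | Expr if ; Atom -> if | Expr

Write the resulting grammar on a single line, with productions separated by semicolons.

Expr -> then Expr1 | Atom Expr1 | then Expr Expr Expr1; Atom -> if | Expr; Expr1 -> if Expr1 | epsilon

Left recursion appears on Expr.
For Expr: α = {if}, β = {then, Atom, then Expr Expr}. Rewrite as Expr → β Expr1 and Expr1 → α Expr1 | ε.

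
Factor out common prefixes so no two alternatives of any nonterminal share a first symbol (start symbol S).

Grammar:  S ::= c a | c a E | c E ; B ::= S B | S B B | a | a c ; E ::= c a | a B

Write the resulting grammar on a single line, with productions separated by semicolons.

S has alternatives sharing prefix 'c': factor to S → c S' with S' → a | a E | E.
B has alternatives sharing prefix 'S B': factor to B → S B B' with B' → ε | B.
B has alternatives sharing prefix 'a': factor to B → a B'' with B'' → ε | c.
S' has alternatives sharing prefix 'a': factor to S' → a S'' with S'' → ε | E.

S ::= c S'; B ::= S B B' | a B''; E ::= c a | a B; S' ::= E | a S''; B' ::= ε | B; B'' ::= ε | c; S'' ::= ε | E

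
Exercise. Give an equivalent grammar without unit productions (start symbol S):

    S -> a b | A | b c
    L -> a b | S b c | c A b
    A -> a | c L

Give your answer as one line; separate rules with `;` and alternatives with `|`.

S -> a b | b c | a | c L; L -> a b | S b c | c A b; A -> a | c L

Unit pairs: S ⇒* {A}.
For each unit pair (A, B), copy every non-unit production of B to A, then drop all unit productions.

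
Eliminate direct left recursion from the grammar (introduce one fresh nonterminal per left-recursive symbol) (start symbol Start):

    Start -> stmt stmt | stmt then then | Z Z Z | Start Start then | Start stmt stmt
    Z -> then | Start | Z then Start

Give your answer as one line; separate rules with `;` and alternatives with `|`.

Directly left-recursive nonterminals: Start, Z.
For Start: α = {Start then, stmt stmt}, β = {stmt stmt, stmt then then, Z Z Z}. Rewrite as Start → β Start1 and Start1 → α Start1 | ε.
For Z: α = {then Start}, β = {then, Start}. Rewrite as Z → β Z1 and Z1 → α Z1 | ε.

Start -> stmt stmt Start1 | stmt then then Start1 | Z Z Z Start1; Z -> then Z1 | Start Z1; Start1 -> Start then Start1 | stmt stmt Start1 | ε; Z1 -> then Start Z1 | ε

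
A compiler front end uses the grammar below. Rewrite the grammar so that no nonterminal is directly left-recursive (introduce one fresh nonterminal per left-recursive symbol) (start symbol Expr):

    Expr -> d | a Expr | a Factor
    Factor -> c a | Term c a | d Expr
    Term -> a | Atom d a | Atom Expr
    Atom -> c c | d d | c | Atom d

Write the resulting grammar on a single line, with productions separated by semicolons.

Expr -> d | a Expr | a Factor; Factor -> c a | Term c a | d Expr; Term -> a | Atom d a | Atom Expr; Atom -> c c Atom1 | d d Atom1 | c Atom1; Atom1 -> d Atom1 | ε

Left recursion appears on Atom.
For Atom: α = {d}, β = {c c, d d, c}. Rewrite as Atom → β Atom1 and Atom1 → α Atom1 | ε.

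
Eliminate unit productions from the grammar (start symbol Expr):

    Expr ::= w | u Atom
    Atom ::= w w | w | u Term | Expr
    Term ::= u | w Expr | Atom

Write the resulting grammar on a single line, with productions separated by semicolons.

Expr ::= w | u Atom; Atom ::= w w | w | u Term | u Atom; Term ::= u | w Expr | w w | w | u Term | u Atom

Unit pairs: Atom ⇒* {Expr}; Term ⇒* {Atom, Expr}.
For every A with A ⇒* B via unit rules, add B's non-unit alternatives to A; then delete every rule of the form X → Y.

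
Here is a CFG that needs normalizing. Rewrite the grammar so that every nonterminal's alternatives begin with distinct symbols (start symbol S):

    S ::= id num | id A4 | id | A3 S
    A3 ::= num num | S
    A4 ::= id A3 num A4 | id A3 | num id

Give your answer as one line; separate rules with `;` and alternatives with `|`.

S ::= A3 S | id S'; A3 ::= num num | S; A4 ::= num id | id A3 A4'; S' ::= num | A4 | ε; A4' ::= num A4 | ε

S has alternatives sharing prefix 'id': factor to S → id S' with S' → num | A4 | ε.
A4 has alternatives sharing prefix 'id A3': factor to A4 → id A3 A4' with A4' → num A4 | ε.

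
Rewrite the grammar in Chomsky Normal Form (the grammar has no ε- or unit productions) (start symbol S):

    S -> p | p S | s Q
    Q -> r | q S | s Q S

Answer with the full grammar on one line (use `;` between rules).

Introduce a nonterminal for each terminal appearing in a rule of length ≥ 2: X1 → p, X2 → s, X3 → q.
Binarize each right-hand side of length ≥ 3 by chaining fresh nonterminals (Y1, Y2, …): affected rules were Q → X2 Q S.

S -> p | X1 S | X2 Q; Q -> r | X3 S | X2 Y1; X1 -> p; X2 -> s; X3 -> q; Y1 -> Q S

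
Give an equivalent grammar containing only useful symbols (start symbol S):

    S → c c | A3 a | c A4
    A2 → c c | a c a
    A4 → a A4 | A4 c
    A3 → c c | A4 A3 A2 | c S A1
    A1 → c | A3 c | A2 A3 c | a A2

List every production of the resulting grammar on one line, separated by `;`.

Generating nonterminals: {A1, A2, A3, S}.
Reachable from S after that: {A1, A2, A3, S}.
Removed useless symbols: {A4} and every production mentioning them.

S → c c | A3 a; A2 → c c | a c a; A3 → c c | c S A1; A1 → c | A3 c | A2 A3 c | a A2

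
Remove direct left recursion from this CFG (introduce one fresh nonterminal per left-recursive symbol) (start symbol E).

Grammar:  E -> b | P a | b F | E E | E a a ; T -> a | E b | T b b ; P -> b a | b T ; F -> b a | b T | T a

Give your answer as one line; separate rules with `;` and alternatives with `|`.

E -> b E' | P a E' | b F E'; T -> a T' | E b T'; P -> b a | b T; F -> b a | b T | T a; E' -> E E' | a a E' | epsilon; T' -> b b T' | epsilon

Left recursion appears on E, T.
For E: α = {E, a a}, β = {b, P a, b F}. Rewrite as E → β E' and E' → α E' | ε.
For T: α = {b b}, β = {a, E b}. Rewrite as T → β T' and T' → α T' | ε.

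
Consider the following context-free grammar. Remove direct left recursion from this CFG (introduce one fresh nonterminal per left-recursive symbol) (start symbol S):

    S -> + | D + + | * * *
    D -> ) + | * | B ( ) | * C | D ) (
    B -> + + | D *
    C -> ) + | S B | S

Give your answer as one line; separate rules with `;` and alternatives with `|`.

Left recursion appears on D.
For D: α = {) (}, β = {) +, *, B ( ), * C}. Rewrite as D → β D' and D' → α D' | ε.

S -> + | D + + | * * *; D -> ) + D' | * D' | B ( ) D' | * C D'; B -> + + | D *; C -> ) + | S B | S; D' -> ) ( D' | ε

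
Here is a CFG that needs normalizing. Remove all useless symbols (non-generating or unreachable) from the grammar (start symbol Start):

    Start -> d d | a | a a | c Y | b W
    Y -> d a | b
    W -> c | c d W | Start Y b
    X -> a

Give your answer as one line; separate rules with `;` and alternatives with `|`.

Generating nonterminals: {Start, W, X, Y}.
Reachable from Start after that: {Start, W, Y}.
Removed useless symbols: {X} and every production mentioning them.

Start -> d d | a | a a | c Y | b W; Y -> d a | b; W -> c | c d W | Start Y b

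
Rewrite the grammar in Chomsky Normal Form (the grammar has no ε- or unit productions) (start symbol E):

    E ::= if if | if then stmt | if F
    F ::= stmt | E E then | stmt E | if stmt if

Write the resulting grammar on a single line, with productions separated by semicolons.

E ::= X1 X1 | X1 Y1 | X1 F; F ::= stmt | E Y2 | X3 E | X1 Y3; X1 ::= if; X2 ::= then; X3 ::= stmt; Y1 ::= X2 X3; Y2 ::= E X2; Y3 ::= X3 X1

Introduce a nonterminal for each terminal appearing in a rule of length ≥ 2: X1 → if, X2 → then, X3 → stmt.
Binarize each right-hand side of length ≥ 3 by chaining fresh nonterminals (Y1, Y2, …): affected rules were E → X1 X2 X3; F → E E X2; F → X1 X3 X1.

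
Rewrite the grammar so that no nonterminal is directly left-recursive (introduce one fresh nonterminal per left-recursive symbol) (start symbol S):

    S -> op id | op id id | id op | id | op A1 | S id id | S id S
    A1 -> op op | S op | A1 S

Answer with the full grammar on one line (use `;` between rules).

S -> op id S' | op id id S' | id op S' | id S' | op A1 S'; A1 -> op op A1' | S op A1'; S' -> id id S' | id S S' | ε; A1' -> S A1' | ε

Left recursion appears on S, A1.
For S: α = {id id, id S}, β = {op id, op id id, id op, id, op A1}. Rewrite as S → β S' and S' → α S' | ε.
For A1: α = {S}, β = {op op, S op}. Rewrite as A1 → β A1' and A1' → α A1' | ε.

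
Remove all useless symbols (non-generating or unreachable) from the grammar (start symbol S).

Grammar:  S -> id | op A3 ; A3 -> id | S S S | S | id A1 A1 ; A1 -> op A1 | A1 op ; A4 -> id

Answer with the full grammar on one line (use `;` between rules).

Generating nonterminals: {A3, A4, S}.
Reachable from S after that: {A3, S}.
Removed useless symbols: {A1, A4} and every production mentioning them.

S -> id | op A3; A3 -> id | S S S | S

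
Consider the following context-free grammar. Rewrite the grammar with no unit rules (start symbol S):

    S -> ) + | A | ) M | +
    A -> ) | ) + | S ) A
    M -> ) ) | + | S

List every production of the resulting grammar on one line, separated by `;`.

S -> ) + | ) M | + | ) | S ) A; A -> ) | ) + | S ) A; M -> ) | ) + | S ) A | ) M | + | ) )

Unit pairs: M ⇒* {A, S}; S ⇒* {A}.
Replace each nonterminal's rules with the union of the non-unit rules of every nonterminal it unit-derives.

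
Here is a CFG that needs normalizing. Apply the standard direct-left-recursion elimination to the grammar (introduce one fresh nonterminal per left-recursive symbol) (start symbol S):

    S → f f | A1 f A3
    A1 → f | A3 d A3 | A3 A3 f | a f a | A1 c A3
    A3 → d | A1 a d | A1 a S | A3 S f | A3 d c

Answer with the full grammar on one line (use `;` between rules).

A1, A3 are directly left-recursive.
For A1: α = {c A3}, β = {f, A3 d A3, A3 A3 f, a f a}. Rewrite as A1 → β A1' and A1' → α A1' | ε.
For A3: α = {S f, d c}, β = {d, A1 a d, A1 a S}. Rewrite as A3 → β A3' and A3' → α A3' | ε.

S → f f | A1 f A3; A1 → f A1' | A3 d A3 A1' | A3 A3 f A1' | a f a A1'; A3 → d A3' | A1 a d A3' | A1 a S A3'; A1' → c A3 A1' | ε; A3' → S f A3' | d c A3' | ε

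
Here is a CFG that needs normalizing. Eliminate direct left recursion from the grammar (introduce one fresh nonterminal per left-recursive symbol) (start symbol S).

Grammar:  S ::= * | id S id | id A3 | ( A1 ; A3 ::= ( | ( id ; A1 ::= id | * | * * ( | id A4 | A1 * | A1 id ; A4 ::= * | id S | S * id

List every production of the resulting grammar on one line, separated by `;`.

S ::= * | id S id | id A3 | ( A1; A3 ::= ( | ( id; A1 ::= id A1' | * A1' | * * ( A1' | id A4 A1'; A4 ::= * | id S | S * id; A1' ::= * A1' | id A1' | ε

Left recursion appears on A1.
For A1: α = {*, id}, β = {id, *, * * (, id A4}. Rewrite as A1 → β A1' and A1' → α A1' | ε.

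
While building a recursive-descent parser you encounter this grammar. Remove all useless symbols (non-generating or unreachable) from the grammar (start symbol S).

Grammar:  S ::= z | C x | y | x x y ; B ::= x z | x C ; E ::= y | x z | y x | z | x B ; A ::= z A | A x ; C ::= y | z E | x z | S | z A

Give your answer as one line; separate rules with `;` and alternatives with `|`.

S ::= z | C x | y | x x y; B ::= x z | x C; E ::= y | x z | y x | z | x B; C ::= y | z E | x z | S

Generating nonterminals: {B, C, E, S}.
Reachable from S after that: {B, C, E, S}.
Removed useless symbols: {A} and every production mentioning them.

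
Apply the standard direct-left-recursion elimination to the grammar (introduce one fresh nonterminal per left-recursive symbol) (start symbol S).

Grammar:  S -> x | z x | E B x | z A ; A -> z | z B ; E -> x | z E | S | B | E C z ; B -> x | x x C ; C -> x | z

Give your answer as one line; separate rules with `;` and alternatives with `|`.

S -> x | z x | E B x | z A; A -> z | z B; E -> x E' | z E E' | S E' | B E'; B -> x | x x C; C -> x | z; E' -> C z E' | ε

Directly left-recursive nonterminal: E.
For E: α = {C z}, β = {x, z E, S, B}. Rewrite as E → β E' and E' → α E' | ε.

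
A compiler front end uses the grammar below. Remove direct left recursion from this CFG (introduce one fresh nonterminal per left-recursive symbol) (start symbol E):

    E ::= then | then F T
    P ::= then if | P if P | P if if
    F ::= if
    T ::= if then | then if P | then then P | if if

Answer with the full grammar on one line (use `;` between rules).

E ::= then | then F T; P ::= then if P'; F ::= if; T ::= if then | then if P | then then P | if if; P' ::= if P P' | if if P' | ε

Left recursion appears on P.
For P: α = {if P, if if}, β = {then if}. Rewrite as P → β P' and P' → α P' | ε.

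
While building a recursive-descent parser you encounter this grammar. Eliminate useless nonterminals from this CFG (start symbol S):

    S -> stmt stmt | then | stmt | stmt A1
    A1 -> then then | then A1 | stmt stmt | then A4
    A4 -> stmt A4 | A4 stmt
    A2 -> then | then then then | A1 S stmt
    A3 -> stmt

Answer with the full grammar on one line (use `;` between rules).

S -> stmt stmt | then | stmt | stmt A1; A1 -> then then | then A1 | stmt stmt

Generating nonterminals: {A1, A2, A3, S}.
Reachable from S after that: {A1, S}.
Removed useless symbols: {A2, A3, A4} and every production mentioning them.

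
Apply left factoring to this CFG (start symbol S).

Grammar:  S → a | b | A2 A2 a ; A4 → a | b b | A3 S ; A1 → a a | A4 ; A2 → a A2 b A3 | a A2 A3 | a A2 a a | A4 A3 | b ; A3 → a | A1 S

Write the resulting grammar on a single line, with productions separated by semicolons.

S → a | b | A2 A2 a; A4 → a | b b | A3 S; A1 → a a | A4; A2 → A4 A3 | b | a A2 A2'; A3 → a | A1 S; A2' → b A3 | A3 | a a

A2 has alternatives sharing prefix 'a A2': factor to A2 → a A2 A2' with A2' → b A3 | A3 | a a.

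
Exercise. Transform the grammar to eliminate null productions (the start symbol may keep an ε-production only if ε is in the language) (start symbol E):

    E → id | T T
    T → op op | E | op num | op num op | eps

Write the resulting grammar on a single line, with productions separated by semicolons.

Nullable set = {E, T}.
ε ∈ L(G) since E is nullable, so keep E → ε.
For each production, add variants omitting each subset of nullable occurrences: E → T T gives T T | T.

E → id | T T | T | ε; T → op op | E | op num | op num op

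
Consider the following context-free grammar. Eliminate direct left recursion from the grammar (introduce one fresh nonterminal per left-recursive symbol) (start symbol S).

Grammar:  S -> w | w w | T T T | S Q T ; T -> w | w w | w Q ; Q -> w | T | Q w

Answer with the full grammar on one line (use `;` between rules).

S, Q are directly left-recursive.
For S: α = {Q T}, β = {w, w w, T T T}. Rewrite as S → β S' and S' → α S' | ε.
For Q: α = {w}, β = {w, T}. Rewrite as Q → β Q' and Q' → α Q' | ε.

S -> w S' | w w S' | T T T S'; T -> w | w w | w Q; Q -> w Q' | T Q'; S' -> Q T S' | ε; Q' -> w Q' | ε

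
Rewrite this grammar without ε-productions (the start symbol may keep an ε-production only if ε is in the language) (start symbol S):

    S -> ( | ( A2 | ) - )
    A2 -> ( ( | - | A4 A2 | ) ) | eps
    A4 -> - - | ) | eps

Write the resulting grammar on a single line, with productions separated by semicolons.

The nullable symbols are {A2, A4}.
ε ∉ L(G), so no ε-production is kept.
Add the nullable-subset variants: A2 → A4 A2 gives A4 A2 | A4.

S -> ( | ( A2 | ) - ); A2 -> ( ( | - | A4 A2 | A4 | ) ); A4 -> - - | )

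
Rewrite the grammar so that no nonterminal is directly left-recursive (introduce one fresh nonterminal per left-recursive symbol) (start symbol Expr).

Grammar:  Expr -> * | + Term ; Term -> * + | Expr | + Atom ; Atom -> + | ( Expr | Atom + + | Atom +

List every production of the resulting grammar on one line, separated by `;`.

Expr -> * | + Term; Term -> * + | Expr | + Atom; Atom -> + Atom1 | ( Expr Atom1; Atom1 -> + + Atom1 | + Atom1 | ε

Atom is directly left-recursive.
For Atom: α = {+ +, +}, β = {+, ( Expr}. Rewrite as Atom → β Atom1 and Atom1 → α Atom1 | ε.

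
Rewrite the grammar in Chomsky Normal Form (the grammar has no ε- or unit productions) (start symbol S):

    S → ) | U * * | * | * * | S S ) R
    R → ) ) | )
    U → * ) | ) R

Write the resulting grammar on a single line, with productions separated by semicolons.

S → ) | U Y1 | * | X1 X1 | S Y2; R → X2 X2 | ); U → X1 X2 | X2 R; X1 → *; X2 → ); Y1 → X1 X1; Y2 → S Y3; Y3 → X2 R

Introduce a nonterminal for each terminal appearing in a rule of length ≥ 2: X1 → *, X2 → ).
Binarize each right-hand side of length ≥ 3 by chaining fresh nonterminals (Y1, Y2, …): affected rules were S → U X1 X1; S → S S X2 R.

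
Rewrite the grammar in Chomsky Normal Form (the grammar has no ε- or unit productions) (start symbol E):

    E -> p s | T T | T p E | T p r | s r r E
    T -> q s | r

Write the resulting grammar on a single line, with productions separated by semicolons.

E -> X1 X2 | T T | T Y1 | T Y2 | X2 Y3; T -> X4 X2 | r; X1 -> p; X2 -> s; X3 -> r; X4 -> q; Y1 -> X1 E; Y2 -> X1 X3; Y3 -> X3 Y4; Y4 -> X3 E

Introduce a nonterminal for each terminal appearing in a rule of length ≥ 2: X1 → p, X2 → s, X3 → r, X4 → q.
Binarize each right-hand side of length ≥ 3 by chaining fresh nonterminals (Y1, Y2, …): affected rules were E → T X1 E; E → T X1 X3; E → X2 X3 X3 E.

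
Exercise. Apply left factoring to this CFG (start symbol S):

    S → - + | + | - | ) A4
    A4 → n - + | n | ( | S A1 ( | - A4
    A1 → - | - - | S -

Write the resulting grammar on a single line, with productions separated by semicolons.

S → + | ) A4 | - S'; A4 → ( | S A1 ( | - A4 | n A4'; A1 → S - | - A1'; S' → + | ε; A4' → - + | ε; A1' → ε | -

S has alternatives sharing prefix '-': factor to S → - S' with S' → + | ε.
A4 has alternatives sharing prefix 'n': factor to A4 → n A4' with A4' → - + | ε.
A1 has alternatives sharing prefix '-': factor to A1 → - A1' with A1' → ε | -.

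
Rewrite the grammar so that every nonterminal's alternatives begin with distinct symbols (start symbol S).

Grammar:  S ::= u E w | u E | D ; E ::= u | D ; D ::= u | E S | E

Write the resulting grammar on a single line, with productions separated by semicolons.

S has alternatives sharing prefix 'u E': factor to S → u E S' with S' → w | ε.
D has alternatives sharing prefix 'E': factor to D → E D' with D' → S | ε.

S ::= D | u E S'; E ::= u | D; D ::= u | E D'; S' ::= w | ε; D' ::= S | ε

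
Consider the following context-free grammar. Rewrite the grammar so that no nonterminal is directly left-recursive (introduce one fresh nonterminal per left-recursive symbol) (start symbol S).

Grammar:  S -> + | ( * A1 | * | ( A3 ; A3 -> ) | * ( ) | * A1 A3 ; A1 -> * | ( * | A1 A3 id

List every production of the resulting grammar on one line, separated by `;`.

Left recursion appears on A1.
For A1: α = {A3 id}, β = {*, ( *}. Rewrite as A1 → β A1' and A1' → α A1' | ε.

S -> + | ( * A1 | * | ( A3; A3 -> ) | * ( ) | * A1 A3; A1 -> * A1' | ( * A1'; A1' -> A3 id A1' | ε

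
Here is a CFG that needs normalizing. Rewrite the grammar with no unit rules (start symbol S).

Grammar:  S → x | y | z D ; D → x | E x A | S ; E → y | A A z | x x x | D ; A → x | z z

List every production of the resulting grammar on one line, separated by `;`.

Unit pairs: D ⇒* {S}; E ⇒* {D, S}.
For every A with A ⇒* B via unit rules, add B's non-unit alternatives to A; then delete every rule of the form X → Y.

S → x | y | z D; D → x | y | z D | E x A; E → x | y | z D | A A z | x x x | E x A; A → x | z z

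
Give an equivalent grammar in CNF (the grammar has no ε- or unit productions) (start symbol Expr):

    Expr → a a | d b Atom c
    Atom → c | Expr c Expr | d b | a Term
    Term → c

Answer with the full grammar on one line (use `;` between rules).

Expr → X1 X1 | X2 Y1; Atom → c | Expr Y3 | X2 X3 | X1 Term; Term → c; X1 → a; X2 → d; X3 → b; X4 → c; Y1 → X3 Y2; Y2 → Atom X4; Y3 → X4 Expr

Introduce a nonterminal for each terminal appearing in a rule of length ≥ 2: X1 → a, X2 → d, X3 → b, X4 → c.
Binarize each right-hand side of length ≥ 3 by chaining fresh nonterminals (Y1, Y2, …): affected rules were Expr → X2 X3 Atom X4; Atom → Expr X4 Expr.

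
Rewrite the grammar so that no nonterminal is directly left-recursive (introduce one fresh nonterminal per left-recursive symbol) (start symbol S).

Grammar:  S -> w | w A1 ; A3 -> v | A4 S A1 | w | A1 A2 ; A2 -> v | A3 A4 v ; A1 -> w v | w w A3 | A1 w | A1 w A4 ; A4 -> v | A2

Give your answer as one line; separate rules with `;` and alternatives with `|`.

S -> w | w A1; A3 -> v | A4 S A1 | w | A1 A2; A2 -> v | A3 A4 v; A1 -> w v A1' | w w A3 A1'; A4 -> v | A2; A1' -> w A1' | w A4 A1' | ε

Directly left-recursive nonterminal: A1.
For A1: α = {w, w A4}, β = {w v, w w A3}. Rewrite as A1 → β A1' and A1' → α A1' | ε.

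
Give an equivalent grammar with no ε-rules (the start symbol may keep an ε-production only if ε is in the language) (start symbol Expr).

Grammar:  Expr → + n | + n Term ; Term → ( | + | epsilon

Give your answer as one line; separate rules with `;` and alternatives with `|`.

Expr → + n | + n Term; Term → ( | +

Nullable set = {Term}.
ε ∉ L(G), so no ε-production is kept.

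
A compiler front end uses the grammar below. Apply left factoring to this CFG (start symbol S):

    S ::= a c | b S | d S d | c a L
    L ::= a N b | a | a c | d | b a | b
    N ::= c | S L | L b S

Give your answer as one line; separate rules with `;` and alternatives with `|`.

L has alternatives sharing prefix 'a': factor to L → a L' with L' → N b | ε | c.
L has alternatives sharing prefix 'b': factor to L → b L'' with L'' → a | ε.

S ::= a c | b S | d S d | c a L; L ::= d | a L' | b L''; N ::= c | S L | L b S; L' ::= N b | epsilon | c; L'' ::= a | epsilon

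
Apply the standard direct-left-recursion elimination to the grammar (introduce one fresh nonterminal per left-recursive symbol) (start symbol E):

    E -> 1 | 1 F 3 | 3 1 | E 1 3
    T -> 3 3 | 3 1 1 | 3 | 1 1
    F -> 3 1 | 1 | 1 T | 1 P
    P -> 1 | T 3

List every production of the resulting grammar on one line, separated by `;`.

Left recursion appears on E.
For E: α = {1 3}, β = {1, 1 F 3, 3 1}. Rewrite as E → β E' and E' → α E' | ε.

E -> 1 E' | 1 F 3 E' | 3 1 E'; T -> 3 3 | 3 1 1 | 3 | 1 1; F -> 3 1 | 1 | 1 T | 1 P; P -> 1 | T 3; E' -> 1 3 E' | ε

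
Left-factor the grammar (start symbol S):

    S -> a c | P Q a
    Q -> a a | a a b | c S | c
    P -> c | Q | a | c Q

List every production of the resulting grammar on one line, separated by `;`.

Q has alternatives sharing prefix 'a a': factor to Q → a a Q' with Q' → ε | b.
Q has alternatives sharing prefix 'c': factor to Q → c Q'' with Q'' → S | ε.
P has alternatives sharing prefix 'c': factor to P → c P' with P' → ε | Q.

S -> a c | P Q a; Q -> a a Q' | c Q''; P -> Q | a | c P'; Q' -> ε | b; Q'' -> S | ε; P' -> ε | Q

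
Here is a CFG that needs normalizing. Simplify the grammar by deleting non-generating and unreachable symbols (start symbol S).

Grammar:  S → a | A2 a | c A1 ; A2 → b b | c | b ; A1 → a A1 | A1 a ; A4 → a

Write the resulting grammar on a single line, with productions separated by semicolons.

Generating nonterminals: {A2, A4, S}.
Reachable from S after that: {A2, S}.
Removed useless symbols: {A1, A4} and every production mentioning them.

S → a | A2 a; A2 → b b | c | b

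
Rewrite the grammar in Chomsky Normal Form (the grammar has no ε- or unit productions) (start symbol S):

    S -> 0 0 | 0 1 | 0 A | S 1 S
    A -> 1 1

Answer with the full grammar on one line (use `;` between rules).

S -> X1 X1 | X1 X2 | X1 A | S Y1; A -> X2 X2; X1 -> 0; X2 -> 1; Y1 -> X2 S

Introduce a nonterminal for each terminal appearing in a rule of length ≥ 2: X1 → 0, X2 → 1.
Binarize each right-hand side of length ≥ 3 by chaining fresh nonterminals (Y1, Y2, …): affected rules were S → S X2 S.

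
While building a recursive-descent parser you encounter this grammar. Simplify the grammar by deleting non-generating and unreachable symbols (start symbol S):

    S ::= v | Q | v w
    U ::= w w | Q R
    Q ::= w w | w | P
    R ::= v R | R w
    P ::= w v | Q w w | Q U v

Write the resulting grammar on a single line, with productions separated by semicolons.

Generating nonterminals: {P, Q, S, U}.
Reachable from S after that: {P, Q, S, U}.
Removed useless symbols: {R} and every production mentioning them.

S ::= v | Q | v w; U ::= w w; Q ::= w w | w | P; P ::= w v | Q w w | Q U v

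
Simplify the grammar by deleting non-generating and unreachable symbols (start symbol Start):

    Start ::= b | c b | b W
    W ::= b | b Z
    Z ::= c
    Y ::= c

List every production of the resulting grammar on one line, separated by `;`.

Start ::= b | c b | b W; W ::= b | b Z; Z ::= c

Generating nonterminals: {Start, W, Y, Z}.
Reachable from Start after that: {Start, W, Z}.
Removed useless symbols: {Y} and every production mentioning them.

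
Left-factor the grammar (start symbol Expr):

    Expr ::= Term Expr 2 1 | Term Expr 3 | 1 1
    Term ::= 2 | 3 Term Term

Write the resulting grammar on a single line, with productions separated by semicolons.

Expr ::= 1 1 | Term Expr Expr1; Term ::= 2 | 3 Term Term; Expr1 ::= 2 1 | 3

Expr has alternatives sharing prefix 'Term Expr': factor to Expr → Term Expr Expr1 with Expr1 → 2 1 | 3.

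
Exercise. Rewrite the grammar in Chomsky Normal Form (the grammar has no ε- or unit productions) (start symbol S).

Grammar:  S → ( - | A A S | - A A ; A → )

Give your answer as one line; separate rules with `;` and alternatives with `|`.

S → X1 X2 | A Y1 | X2 Y2; A → ); X1 → (; X2 → -; Y1 → A S; Y2 → A A

Introduce a nonterminal for each terminal appearing in a rule of length ≥ 2: X1 → (, X2 → -.
Binarize each right-hand side of length ≥ 3 by chaining fresh nonterminals (Y1, Y2, …): affected rules were S → A A S; S → X2 A A.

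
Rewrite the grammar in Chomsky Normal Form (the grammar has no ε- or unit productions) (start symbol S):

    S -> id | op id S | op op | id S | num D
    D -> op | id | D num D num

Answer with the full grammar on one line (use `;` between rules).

Introduce a nonterminal for each terminal appearing in a rule of length ≥ 2: X1 → op, X2 → id, X3 → num.
Binarize each right-hand side of length ≥ 3 by chaining fresh nonterminals (Y1, Y2, …): affected rules were S → X1 X2 S; D → D X3 D X3.

S -> id | X1 Y1 | X1 X1 | X2 S | X3 D; D -> op | id | D Y2; X1 -> op; X2 -> id; X3 -> num; Y1 -> X2 S; Y2 -> X3 Y3; Y3 -> D X3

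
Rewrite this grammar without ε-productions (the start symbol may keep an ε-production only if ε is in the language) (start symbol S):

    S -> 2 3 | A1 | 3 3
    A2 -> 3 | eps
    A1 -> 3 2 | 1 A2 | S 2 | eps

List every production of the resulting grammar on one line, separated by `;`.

S -> 2 3 | A1 | 3 3 | ε; A2 -> 3; A1 -> 3 2 | 1 A2 | 1 | S 2 | 2

The nullable symbols are {A1, A2, S}.
ε ∈ L(G) since S is nullable, so keep S → ε.
Add the nullable-subset variants: A1 → 1 A2 gives 1 A2 | 1. A1 → S 2 gives S 2 | 2.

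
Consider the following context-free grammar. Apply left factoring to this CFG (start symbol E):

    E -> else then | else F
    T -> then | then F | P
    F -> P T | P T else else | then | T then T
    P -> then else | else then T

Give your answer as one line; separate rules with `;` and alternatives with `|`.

E has alternatives sharing prefix 'else': factor to E → else E' with E' → then | F.
T has alternatives sharing prefix 'then': factor to T → then T' with T' → ε | F.
F has alternatives sharing prefix 'P T': factor to F → P T F' with F' → ε | else else.

E -> else E'; T -> P | then T'; F -> then | T then T | P T F'; P -> then else | else then T; E' -> then | F; T' -> eps | F; F' -> eps | else else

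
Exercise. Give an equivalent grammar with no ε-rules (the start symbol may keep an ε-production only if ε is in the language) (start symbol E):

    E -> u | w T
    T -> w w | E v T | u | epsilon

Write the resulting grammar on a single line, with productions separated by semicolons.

Nullable set = {T}.
ε ∉ L(G), so no ε-production is kept.
Expand every rule over subsets of its nullable positions: E → w T gives w T | w. T → E v T gives E v T | E v.

E -> u | w T | w; T -> w w | E v T | E v | u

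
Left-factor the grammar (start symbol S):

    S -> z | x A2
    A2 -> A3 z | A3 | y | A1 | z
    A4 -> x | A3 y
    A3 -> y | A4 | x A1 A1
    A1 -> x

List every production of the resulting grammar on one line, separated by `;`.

S -> z | x A2; A2 -> y | A1 | z | A3 A2'; A4 -> x | A3 y; A3 -> y | A4 | x A1 A1; A1 -> x; A2' -> z | eps

A2 has alternatives sharing prefix 'A3': factor to A2 → A3 A2' with A2' → z | ε.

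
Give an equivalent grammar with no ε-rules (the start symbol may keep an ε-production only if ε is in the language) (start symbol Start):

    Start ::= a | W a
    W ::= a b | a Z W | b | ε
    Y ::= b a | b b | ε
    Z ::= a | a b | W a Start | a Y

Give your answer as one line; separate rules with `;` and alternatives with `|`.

Start ::= a | W a; W ::= a b | a Z W | a Z | b; Y ::= b a | b b; Z ::= a | a b | W a Start | a Start | a Y

The nullable symbols are {W, Y}.
ε ∉ L(G), so no ε-production is kept.
For each production, add variants omitting each subset of nullable occurrences: W → a Z W gives a Z W | a Z. Z → W a Start gives W a Start | a Start.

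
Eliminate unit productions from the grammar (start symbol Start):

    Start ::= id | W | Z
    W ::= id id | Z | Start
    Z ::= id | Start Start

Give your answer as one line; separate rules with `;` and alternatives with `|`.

Start ::= id | Start Start | id id; W ::= id | Start Start | id id; Z ::= id | Start Start

Unit pairs: Start ⇒* {W, Z}; W ⇒* {Start, Z}.
For each unit pair (A, B), copy every non-unit production of B to A, then drop all unit productions.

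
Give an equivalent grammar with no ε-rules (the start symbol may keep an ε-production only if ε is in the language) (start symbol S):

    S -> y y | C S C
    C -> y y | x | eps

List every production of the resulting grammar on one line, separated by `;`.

S -> y y | C S C | C S | S C; C -> y y | x

Nullable nonterminals: {C}.
ε ∉ L(G), so no ε-production is kept.
Add the nullable-subset variants: S → C S C gives C S C | C S | S C.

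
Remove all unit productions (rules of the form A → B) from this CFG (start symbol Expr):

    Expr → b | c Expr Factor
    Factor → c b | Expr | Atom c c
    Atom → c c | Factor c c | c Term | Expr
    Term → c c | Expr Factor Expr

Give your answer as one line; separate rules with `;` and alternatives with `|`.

Unit pairs: Atom ⇒* {Expr}; Factor ⇒* {Expr}.
Replace each nonterminal's rules with the union of the non-unit rules of every nonterminal it unit-derives.

Expr → b | c Expr Factor; Factor → c b | Atom c c | b | c Expr Factor; Atom → c c | Factor c c | c Term | b | c Expr Factor; Term → c c | Expr Factor Expr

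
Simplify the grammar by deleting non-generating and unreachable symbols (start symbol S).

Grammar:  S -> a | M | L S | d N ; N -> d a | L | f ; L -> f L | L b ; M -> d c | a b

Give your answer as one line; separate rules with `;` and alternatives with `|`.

S -> a | M | d N; N -> d a | f; M -> d c | a b

Generating nonterminals: {M, N, S}.
Reachable from S after that: {M, N, S}.
Removed useless symbols: {L} and every production mentioning them.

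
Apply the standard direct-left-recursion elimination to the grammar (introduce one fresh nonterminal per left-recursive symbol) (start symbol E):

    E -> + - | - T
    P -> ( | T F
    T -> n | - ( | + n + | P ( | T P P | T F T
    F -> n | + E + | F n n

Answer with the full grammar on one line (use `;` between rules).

T, F are directly left-recursive.
For T: α = {P P, F T}, β = {n, - (, + n +, P (}. Rewrite as T → β T' and T' → α T' | ε.
For F: α = {n n}, β = {n, + E +}. Rewrite as F → β F' and F' → α F' | ε.

E -> + - | - T; P -> ( | T F; T -> n T' | - ( T' | + n + T' | P ( T'; F -> n F' | + E + F'; T' -> P P T' | F T T' | ε; F' -> n n F' | ε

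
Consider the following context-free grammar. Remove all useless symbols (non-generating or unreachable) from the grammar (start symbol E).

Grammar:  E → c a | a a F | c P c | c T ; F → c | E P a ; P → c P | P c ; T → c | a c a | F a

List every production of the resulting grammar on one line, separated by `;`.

E → c a | a a F | c T; F → c; T → c | a c a | F a

Generating nonterminals: {E, F, T}.
Reachable from E after that: {E, F, T}.
Removed useless symbols: {P} and every production mentioning them.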